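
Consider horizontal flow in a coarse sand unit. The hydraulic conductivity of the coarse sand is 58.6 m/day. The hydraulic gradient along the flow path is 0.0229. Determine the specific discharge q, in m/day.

Hydraulic gradient i = 0.0229.
Specific discharge q = K · i = 58.60 × 0.02290 = 1.342 m/day.

1.34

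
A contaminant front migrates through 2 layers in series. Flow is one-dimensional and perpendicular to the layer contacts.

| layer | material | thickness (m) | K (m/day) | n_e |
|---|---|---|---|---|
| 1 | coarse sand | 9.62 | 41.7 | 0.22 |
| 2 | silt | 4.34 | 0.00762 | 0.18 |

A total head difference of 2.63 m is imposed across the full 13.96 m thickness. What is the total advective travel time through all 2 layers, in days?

628

With flow normal to the layers, continuity requires the same specific discharge q through every layer.
Σ(b_i/K_i) = 9.62/41.7 + 4.34/0.00762 = 569.8 d.
q = Δh / Σ(b_i/K_i) = 2.63 / 569.8 = 0.004616 m/day.
In each layer the seepage velocity is v_i = q/n_i, so the layer transit time is t_i = b_i·n_i / q:
  layer 1 (coarse sand): t_1 = 9.62 × 0.22 / 0.004616 = 458.5 d
  layer 2 (silt): t_2 = 4.34 × 0.18 / 0.004616 = 169.2 d
Total t = Σ t_i = 627.8 days.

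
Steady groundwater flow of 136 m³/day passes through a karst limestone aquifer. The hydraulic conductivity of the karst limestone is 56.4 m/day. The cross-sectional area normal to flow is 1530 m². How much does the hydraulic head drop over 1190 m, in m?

From Q = K·A·i, i = Q / (K·A) = 136 / (56.40 × 1530) = 0.001576.
Head loss Δh = i · L = 0.001576 × 1190 = 1.875 m.

1.88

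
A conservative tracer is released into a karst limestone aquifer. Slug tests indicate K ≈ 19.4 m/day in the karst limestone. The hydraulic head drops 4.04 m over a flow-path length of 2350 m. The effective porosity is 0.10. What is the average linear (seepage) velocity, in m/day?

0.334

Hydraulic gradient i = Δh / L = 4.04 / 2350 = 0.001719.
Darcy flux q = K · i = 19.40 × 0.001719 = 0.03335 m/day.
Seepage velocity v = q / n_e = 0.03335 / 0.10 = 0.3335 m/day.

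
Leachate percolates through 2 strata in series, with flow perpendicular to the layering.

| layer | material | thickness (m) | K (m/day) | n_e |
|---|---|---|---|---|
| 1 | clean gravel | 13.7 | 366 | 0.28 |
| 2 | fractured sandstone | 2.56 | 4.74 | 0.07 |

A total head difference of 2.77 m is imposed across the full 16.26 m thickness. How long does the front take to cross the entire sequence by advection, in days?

0.837

With flow normal to the layers, continuity requires the same specific discharge q through every layer.
Σ(b_i/K_i) = 13.7/366 + 2.56/4.74 = 0.5775 d.
q = Δh / Σ(b_i/K_i) = 2.77 / 0.5775 = 4.796 m/day.
In each layer the seepage velocity is v_i = q/n_i, so the layer transit time is t_i = b_i·n_i / q:
  layer 1 (clean gravel): t_1 = 13.7 × 0.28 / 4.796 = 0.7998 d
  layer 2 (fractured sandstone): t_2 = 2.56 × 0.07 / 4.796 = 0.03736 d
Total t = Σ t_i = 0.8371 days.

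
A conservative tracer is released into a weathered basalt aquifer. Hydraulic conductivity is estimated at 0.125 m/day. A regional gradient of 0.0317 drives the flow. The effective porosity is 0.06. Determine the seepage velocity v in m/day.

0.0660

Hydraulic gradient i = 0.0317.
Darcy flux q = K · i = 0.1250 × 0.03170 = 0.003962 m/day.
Seepage velocity v = q / n_e = 0.003962 / 0.06 = 0.06604 m/day.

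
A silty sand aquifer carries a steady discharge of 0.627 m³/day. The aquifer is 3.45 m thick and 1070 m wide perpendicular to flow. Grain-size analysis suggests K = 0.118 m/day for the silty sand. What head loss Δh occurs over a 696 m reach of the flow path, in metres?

1.00

Cross-sectional area A = 1070 × 3.45 = 3692 m².
From Q = K·A·i, i = Q / (K·A) = 0.627 / (0.1180 × 3692) = 0.001439.
Head loss Δh = i · L = 0.001439 × 696 = 1.002 m.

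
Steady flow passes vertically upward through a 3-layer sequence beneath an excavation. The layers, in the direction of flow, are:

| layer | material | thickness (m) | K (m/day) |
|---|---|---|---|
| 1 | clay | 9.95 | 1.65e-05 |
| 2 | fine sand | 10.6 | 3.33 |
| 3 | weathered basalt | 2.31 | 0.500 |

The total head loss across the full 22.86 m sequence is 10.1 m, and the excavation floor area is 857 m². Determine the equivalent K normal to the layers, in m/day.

Flow is perpendicular to layering, so the layers act in series and the equivalent K is the thickness-weighted harmonic mean.
Total thickness L = 9.95 + 10.6 + 2.31 = 22.86 m.
Σ(b_i/K_i) = 9.95/1.65e-05 + 10.6/3.33 + 2.31/0.500 = 6.030e+05 d.
K_eq = L / Σ(b_i/K_i) = 22.86 / 6.030e+05 = 3.791e-05 m/day.

3.79e-05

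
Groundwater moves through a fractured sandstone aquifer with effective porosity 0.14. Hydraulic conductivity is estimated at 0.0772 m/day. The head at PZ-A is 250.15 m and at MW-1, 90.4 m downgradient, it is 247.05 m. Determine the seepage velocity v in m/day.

0.0189

Hydraulic gradient i = (250.15 − 247.05) / 90.4 = 3.1 / 90.4 = 0.03429.
Darcy flux q = K · i = 0.07720 × 0.03429 = 0.002647 m/day.
Seepage velocity v = q / n_e = 0.002647 / 0.14 = 0.01891 m/day.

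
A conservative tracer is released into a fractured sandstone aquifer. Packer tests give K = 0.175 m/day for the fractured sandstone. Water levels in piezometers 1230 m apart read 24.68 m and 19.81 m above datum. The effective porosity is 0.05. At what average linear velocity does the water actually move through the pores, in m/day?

0.0139

Hydraulic gradient i = (24.68 − 19.81) / 1230 = 4.87 / 1230 = 0.003959.
Darcy flux q = K · i = 0.1750 × 0.003959 = 0.0006929 m/day.
Seepage velocity v = q / n_e = 0.0006929 / 0.05 = 0.01386 m/day.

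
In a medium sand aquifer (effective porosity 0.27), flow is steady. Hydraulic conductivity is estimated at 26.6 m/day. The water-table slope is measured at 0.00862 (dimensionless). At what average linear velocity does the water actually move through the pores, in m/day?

Hydraulic gradient i = 0.00862.
Darcy flux q = K · i = 26.60 × 0.008620 = 0.2293 m/day.
Seepage velocity v = q / n_e = 0.2293 / 0.27 = 0.8492 m/day.

0.849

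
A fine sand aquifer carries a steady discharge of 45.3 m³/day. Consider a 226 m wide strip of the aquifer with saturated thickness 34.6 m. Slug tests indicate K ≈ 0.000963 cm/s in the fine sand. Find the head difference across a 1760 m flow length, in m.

12.3

Convert K: 0.000963 cm/s × 864 = 0.8320 m/day.
Cross-sectional area A = 226 × 34.6 = 7820 m².
From Q = K·A·i, i = Q / (K·A) = 45.3 / (0.8320 × 7820) = 0.006963.
Head loss Δh = i · L = 0.006963 × 1760 = 12.25 m.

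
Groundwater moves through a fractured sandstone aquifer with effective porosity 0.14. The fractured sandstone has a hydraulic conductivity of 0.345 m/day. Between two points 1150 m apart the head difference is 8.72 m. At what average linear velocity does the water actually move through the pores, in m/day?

0.0187

Hydraulic gradient i = Δh / L = 8.72 / 1150 = 0.007583.
Darcy flux q = K · i = 0.3450 × 0.007583 = 0.002616 m/day.
Seepage velocity v = q / n_e = 0.002616 / 0.14 = 0.01869 m/day.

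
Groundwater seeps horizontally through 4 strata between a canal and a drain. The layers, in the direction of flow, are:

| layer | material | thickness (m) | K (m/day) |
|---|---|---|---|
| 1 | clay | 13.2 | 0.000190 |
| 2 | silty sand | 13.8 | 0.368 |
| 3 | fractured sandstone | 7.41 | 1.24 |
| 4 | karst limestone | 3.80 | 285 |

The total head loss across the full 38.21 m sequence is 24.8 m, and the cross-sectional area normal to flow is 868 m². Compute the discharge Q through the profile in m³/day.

Flow is perpendicular to layering, so the layers act in series and the equivalent K is the thickness-weighted harmonic mean.
Total thickness L = 13.2 + 13.8 + 7.41 + 3.80 = 38.21 m.
Σ(b_i/K_i) = 13.2/0.000190 + 13.8/0.368 + 7.41/1.24 + 3.80/285 = 69517 d.
K_eq = L / Σ(b_i/K_i) = 38.21 / 69517 = 0.0005496 m/day.
Q = K_eq · A · (Δh/L) = 0.0005496 × 868 × (24.8/38.21) = 0.3097 m³/day.

0.310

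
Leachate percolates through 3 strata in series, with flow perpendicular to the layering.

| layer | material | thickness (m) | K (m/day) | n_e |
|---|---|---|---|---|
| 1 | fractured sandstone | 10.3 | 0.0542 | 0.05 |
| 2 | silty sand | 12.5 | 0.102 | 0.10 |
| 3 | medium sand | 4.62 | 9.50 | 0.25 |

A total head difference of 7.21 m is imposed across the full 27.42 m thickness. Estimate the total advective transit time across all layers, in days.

With flow normal to the layers, continuity requires the same specific discharge q through every layer.
Σ(b_i/K_i) = 10.3/0.0542 + 12.5/0.102 + 4.62/9.50 = 313.1 d.
q = Δh / Σ(b_i/K_i) = 7.21 / 313.1 = 0.02303 m/day.
In each layer the seepage velocity is v_i = q/n_i, so the layer transit time is t_i = b_i·n_i / q:
  layer 1 (fractured sandstone): t_1 = 10.3 × 0.05 / 0.02303 = 22.36 d
  layer 2 (silty sand): t_2 = 12.5 × 0.10 / 0.02303 = 54.28 d
  layer 3 (medium sand): t_3 = 4.62 × 0.25 / 0.02303 = 50.15 d
Total t = Σ t_i = 126.8 days.

127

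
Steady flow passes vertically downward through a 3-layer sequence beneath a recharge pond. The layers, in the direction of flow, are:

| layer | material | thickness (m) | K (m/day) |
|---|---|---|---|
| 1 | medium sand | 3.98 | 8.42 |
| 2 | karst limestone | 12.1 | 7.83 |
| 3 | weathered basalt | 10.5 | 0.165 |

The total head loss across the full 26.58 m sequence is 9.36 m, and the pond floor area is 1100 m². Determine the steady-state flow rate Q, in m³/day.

157

Flow is perpendicular to layering, so the layers act in series and the equivalent K is the thickness-weighted harmonic mean.
Total thickness L = 3.98 + 12.1 + 10.5 = 26.58 m.
Σ(b_i/K_i) = 3.98/8.42 + 12.1/7.83 + 10.5/0.165 = 65.65 d.
K_eq = L / Σ(b_i/K_i) = 26.58 / 65.65 = 0.4048 m/day.
Q = K_eq · A · (Δh/L) = 0.4048 × 1100 × (9.36/26.58) = 156.8 m³/day.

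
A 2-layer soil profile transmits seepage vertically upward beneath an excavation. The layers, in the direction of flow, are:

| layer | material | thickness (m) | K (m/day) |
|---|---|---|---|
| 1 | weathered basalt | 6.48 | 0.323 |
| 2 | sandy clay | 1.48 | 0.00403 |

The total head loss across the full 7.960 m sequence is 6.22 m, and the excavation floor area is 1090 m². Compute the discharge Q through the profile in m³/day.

17.5

Flow is perpendicular to layering, so the layers act in series and the equivalent K is the thickness-weighted harmonic mean.
Total thickness L = 6.48 + 1.48 = 7.960 m.
Σ(b_i/K_i) = 6.48/0.323 + 1.48/0.00403 = 387.3 d.
K_eq = L / Σ(b_i/K_i) = 7.960 / 387.3 = 0.02055 m/day.
Q = K_eq · A · (Δh/L) = 0.02055 × 1090 × (6.22/7.960) = 17.50 m³/day.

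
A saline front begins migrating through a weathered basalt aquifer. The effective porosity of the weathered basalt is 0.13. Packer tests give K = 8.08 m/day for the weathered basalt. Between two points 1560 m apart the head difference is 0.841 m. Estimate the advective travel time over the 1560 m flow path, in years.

127

Hydraulic gradient i = Δh / L = 0.841 / 1560 = 0.0005391.
Darcy flux q = K · i = 8.080 × 0.0005391 = 0.004356 m/day.
Seepage velocity v = q / n_e = 0.004356 / 0.13 = 0.03351 m/day.
Travel time t = L / v = 1560 / 0.03351 = 46557 days = 127.5 years.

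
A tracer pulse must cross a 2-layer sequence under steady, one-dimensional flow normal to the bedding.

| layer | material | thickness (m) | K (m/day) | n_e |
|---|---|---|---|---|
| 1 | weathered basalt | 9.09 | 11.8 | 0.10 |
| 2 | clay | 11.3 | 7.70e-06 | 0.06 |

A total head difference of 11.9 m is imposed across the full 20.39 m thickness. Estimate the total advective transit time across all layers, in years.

536

With flow normal to the layers, continuity requires the same specific discharge q through every layer.
Σ(b_i/K_i) = 9.09/11.8 + 11.3/7.70e-06 = 1.468e+06 d.
q = Δh / Σ(b_i/K_i) = 11.9 / 1.468e+06 = 8.109e-06 m/day.
In each layer the seepage velocity is v_i = q/n_i, so the layer transit time is t_i = b_i·n_i / q:
  layer 1 (weathered basalt): t_1 = 9.09 × 0.10 / 8.109e-06 = 1.121e+05 d
  layer 2 (clay): t_2 = 11.3 × 0.06 / 8.109e-06 = 83612 d
Total t = Σ t_i = 1.957e+05 days = 535.8 years.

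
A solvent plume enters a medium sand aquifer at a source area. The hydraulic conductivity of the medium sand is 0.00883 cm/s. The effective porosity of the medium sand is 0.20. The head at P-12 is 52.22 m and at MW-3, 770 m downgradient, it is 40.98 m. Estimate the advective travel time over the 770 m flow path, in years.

3.79

Convert K: 0.00883 cm/s × 864 = 7.629 m/day.
Hydraulic gradient i = (52.22 − 40.98) / 770 = 11.24 / 770 = 0.01460.
Darcy flux q = K · i = 7.629 × 0.01460 = 0.1114 m/day.
Seepage velocity v = q / n_e = 0.1114 / 0.20 = 0.5568 m/day.
Travel time t = L / v = 770 / 0.5568 = 1383 days = 3.786 years.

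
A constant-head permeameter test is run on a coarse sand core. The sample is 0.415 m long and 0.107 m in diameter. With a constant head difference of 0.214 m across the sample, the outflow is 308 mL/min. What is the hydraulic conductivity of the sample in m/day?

95.7

Cross-sectional area A = π·(d/2)² = π × (0.107/2)² = 0.008992 m².
Convert discharge: 308 mL/min = 5.133e-06 m³/s.
Darcy's law rearranged: K = Q·L / (A·Δh) = 5.133e-06 × 0.415 / (0.008992 × 0.214) = 0.001107 m/s = 95.65 m/day.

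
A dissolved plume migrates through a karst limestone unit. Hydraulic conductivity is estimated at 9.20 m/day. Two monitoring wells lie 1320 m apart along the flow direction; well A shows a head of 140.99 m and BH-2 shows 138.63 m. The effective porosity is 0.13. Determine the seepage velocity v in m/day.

0.127

Hydraulic gradient i = (140.99 − 138.63) / 1320 = 2.36 / 1320 = 0.001788.
Darcy flux q = K · i = 9.200 × 0.001788 = 0.01645 m/day.
Seepage velocity v = q / n_e = 0.01645 / 0.13 = 0.1265 m/day.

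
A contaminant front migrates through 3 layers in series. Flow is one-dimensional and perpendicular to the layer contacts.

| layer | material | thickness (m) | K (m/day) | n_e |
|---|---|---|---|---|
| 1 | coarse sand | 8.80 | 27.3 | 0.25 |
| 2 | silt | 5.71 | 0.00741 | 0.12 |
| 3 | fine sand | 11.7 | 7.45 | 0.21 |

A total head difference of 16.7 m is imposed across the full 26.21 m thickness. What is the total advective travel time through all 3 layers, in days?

247

With flow normal to the layers, continuity requires the same specific discharge q through every layer.
Σ(b_i/K_i) = 8.80/27.3 + 5.71/0.00741 + 11.7/7.45 = 772.5 d.
q = Δh / Σ(b_i/K_i) = 16.7 / 772.5 = 0.02162 m/day.
In each layer the seepage velocity is v_i = q/n_i, so the layer transit time is t_i = b_i·n_i / q:
  layer 1 (coarse sand): t_1 = 8.80 × 0.25 / 0.02162 = 101.8 d
  layer 2 (silt): t_2 = 5.71 × 0.12 / 0.02162 = 31.69 d
  layer 3 (fine sand): t_3 = 11.7 × 0.21 / 0.02162 = 113.7 d
Total t = Σ t_i = 247.1 days.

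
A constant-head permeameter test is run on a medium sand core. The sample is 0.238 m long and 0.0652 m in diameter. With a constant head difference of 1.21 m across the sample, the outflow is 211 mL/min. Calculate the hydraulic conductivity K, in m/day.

17.9

Cross-sectional area A = π·(d/2)² = π × (0.0652/2)² = 0.003339 m².
Convert discharge: 211 mL/min = 3.517e-06 m³/s.
Darcy's law rearranged: K = Q·L / (A·Δh) = 3.517e-06 × 0.238 / (0.003339 × 1.21) = 0.0002072 m/s = 17.90 m/day.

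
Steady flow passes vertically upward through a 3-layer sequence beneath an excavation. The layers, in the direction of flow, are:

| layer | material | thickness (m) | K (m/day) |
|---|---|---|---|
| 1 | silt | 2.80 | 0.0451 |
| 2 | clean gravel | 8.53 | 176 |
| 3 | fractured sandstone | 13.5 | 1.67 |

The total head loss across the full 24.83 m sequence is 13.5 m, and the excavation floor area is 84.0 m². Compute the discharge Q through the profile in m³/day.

16.2

Flow is perpendicular to layering, so the layers act in series and the equivalent K is the thickness-weighted harmonic mean.
Total thickness L = 2.80 + 8.53 + 13.5 = 24.83 m.
Σ(b_i/K_i) = 2.80/0.0451 + 8.53/176 + 13.5/1.67 = 70.22 d.
K_eq = L / Σ(b_i/K_i) = 24.83 / 70.22 = 0.3536 m/day.
Q = K_eq · A · (Δh/L) = 0.3536 × 84.0 × (13.5/24.83) = 16.15 m³/day.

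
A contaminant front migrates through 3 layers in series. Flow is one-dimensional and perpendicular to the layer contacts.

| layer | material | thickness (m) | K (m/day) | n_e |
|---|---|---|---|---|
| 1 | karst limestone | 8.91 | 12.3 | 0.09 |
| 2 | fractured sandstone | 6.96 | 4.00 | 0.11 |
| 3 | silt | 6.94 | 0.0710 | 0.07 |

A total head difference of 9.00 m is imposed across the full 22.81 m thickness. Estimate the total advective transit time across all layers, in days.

22.9

With flow normal to the layers, continuity requires the same specific discharge q through every layer.
Σ(b_i/K_i) = 8.91/12.3 + 6.96/4.00 + 6.94/0.0710 = 100.2 d.
q = Δh / Σ(b_i/K_i) = 9.00 / 100.2 = 0.08981 m/day.
In each layer the seepage velocity is v_i = q/n_i, so the layer transit time is t_i = b_i·n_i / q:
  layer 1 (karst limestone): t_1 = 8.91 × 0.09 / 0.08981 = 8.929 d
  layer 2 (fractured sandstone): t_2 = 6.96 × 0.11 / 0.08981 = 8.525 d
  layer 3 (silt): t_3 = 6.94 × 0.07 / 0.08981 = 5.409 d
Total t = Σ t_i = 22.86 days.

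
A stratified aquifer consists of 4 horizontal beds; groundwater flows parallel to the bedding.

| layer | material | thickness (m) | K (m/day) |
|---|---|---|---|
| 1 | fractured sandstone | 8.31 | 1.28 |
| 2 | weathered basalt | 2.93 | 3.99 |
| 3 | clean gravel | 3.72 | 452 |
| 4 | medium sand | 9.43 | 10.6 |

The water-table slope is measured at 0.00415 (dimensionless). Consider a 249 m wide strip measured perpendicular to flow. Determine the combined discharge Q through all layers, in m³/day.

1860

Flow is parallel to layering, so each bed carries its own Darcy discharge and the transmissivities add.
Σ(K_i·b_i) = 1.28×8.31 + 3.99×2.93 + 452×3.72 + 10.6×9.43 = 1804 m²/day.
Hydraulic gradient i = 0.00415.
Q = Σ(K_i·b_i) · W · i = 1804 × 249 × 0.004150 = 1864 m³/day.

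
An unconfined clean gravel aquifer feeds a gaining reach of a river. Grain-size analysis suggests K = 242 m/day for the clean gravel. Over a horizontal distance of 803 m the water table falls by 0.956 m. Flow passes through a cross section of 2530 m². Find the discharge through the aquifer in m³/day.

Hydraulic gradient i = Δh / L = 0.956 / 803 = 0.001191.
Darcy's law: Q = K · A · i = 242.0 × 2530 × 0.001191 = 728.9 m³/day.

729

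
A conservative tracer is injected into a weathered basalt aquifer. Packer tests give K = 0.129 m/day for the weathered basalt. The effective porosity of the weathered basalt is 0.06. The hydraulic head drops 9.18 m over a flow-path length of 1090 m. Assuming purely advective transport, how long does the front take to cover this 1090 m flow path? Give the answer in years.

165

Hydraulic gradient i = Δh / L = 9.18 / 1090 = 0.008422.
Darcy flux q = K · i = 0.1290 × 0.008422 = 0.001086 m/day.
Seepage velocity v = q / n_e = 0.001086 / 0.06 = 0.01811 m/day.
Travel time t = L / v = 1090 / 0.01811 = 60197 days = 164.8 years.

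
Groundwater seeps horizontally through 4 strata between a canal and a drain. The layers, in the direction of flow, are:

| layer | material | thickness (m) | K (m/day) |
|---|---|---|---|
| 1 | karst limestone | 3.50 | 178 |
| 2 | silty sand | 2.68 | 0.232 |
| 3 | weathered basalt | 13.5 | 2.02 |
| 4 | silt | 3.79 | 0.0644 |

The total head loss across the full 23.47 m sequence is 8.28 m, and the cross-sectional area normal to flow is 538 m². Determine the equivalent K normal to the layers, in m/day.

Flow is perpendicular to layering, so the layers act in series and the equivalent K is the thickness-weighted harmonic mean.
Total thickness L = 3.50 + 2.68 + 13.5 + 3.79 = 23.47 m.
Σ(b_i/K_i) = 3.50/178 + 2.68/0.232 + 13.5/2.02 + 3.79/0.0644 = 77.11 d.
K_eq = L / Σ(b_i/K_i) = 23.47 / 77.11 = 0.3044 m/day.

0.304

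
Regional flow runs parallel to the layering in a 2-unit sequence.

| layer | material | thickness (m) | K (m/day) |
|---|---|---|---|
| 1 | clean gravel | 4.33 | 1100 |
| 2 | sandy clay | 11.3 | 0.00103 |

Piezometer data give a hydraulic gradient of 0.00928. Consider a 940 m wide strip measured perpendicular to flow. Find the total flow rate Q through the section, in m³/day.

41500

Flow is parallel to layering, so each bed carries its own Darcy discharge and the transmissivities add.
Σ(K_i·b_i) = 1100×4.33 + 0.00103×11.3 = 4763 m²/day.
Hydraulic gradient i = 0.00928.
Q = Σ(K_i·b_i) · W · i = 4763 × 940 × 0.009280 = 41549 m³/day.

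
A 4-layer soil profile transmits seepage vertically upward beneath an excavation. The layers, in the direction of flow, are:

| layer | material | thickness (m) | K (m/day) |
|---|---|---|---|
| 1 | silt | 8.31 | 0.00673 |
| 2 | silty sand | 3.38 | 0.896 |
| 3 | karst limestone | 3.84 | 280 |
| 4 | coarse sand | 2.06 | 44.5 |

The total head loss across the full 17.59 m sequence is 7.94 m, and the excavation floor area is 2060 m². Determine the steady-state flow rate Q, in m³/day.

Flow is perpendicular to layering, so the layers act in series and the equivalent K is the thickness-weighted harmonic mean.
Total thickness L = 8.31 + 3.38 + 3.84 + 2.06 = 17.59 m.
Σ(b_i/K_i) = 8.31/0.00673 + 3.38/0.896 + 3.84/280 + 2.06/44.5 = 1239 d.
K_eq = L / Σ(b_i/K_i) = 17.59 / 1239 = 0.01420 m/day.
Q = K_eq · A · (Δh/L) = 0.01420 × 2060 × (7.94/17.59) = 13.21 m³/day.

13.2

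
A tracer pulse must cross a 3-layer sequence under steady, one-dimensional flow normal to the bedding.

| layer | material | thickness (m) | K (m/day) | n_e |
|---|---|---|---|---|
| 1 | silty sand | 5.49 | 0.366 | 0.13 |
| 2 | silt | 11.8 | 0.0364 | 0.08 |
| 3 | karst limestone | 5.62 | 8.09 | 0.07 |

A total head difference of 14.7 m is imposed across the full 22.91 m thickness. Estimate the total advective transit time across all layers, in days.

47.4

With flow normal to the layers, continuity requires the same specific discharge q through every layer.
Σ(b_i/K_i) = 5.49/0.366 + 11.8/0.0364 + 5.62/8.09 = 339.9 d.
q = Δh / Σ(b_i/K_i) = 14.7 / 339.9 = 0.04325 m/day.
In each layer the seepage velocity is v_i = q/n_i, so the layer transit time is t_i = b_i·n_i / q:
  layer 1 (silty sand): t_1 = 5.49 × 0.13 / 0.04325 = 16.50 d
  layer 2 (silt): t_2 = 11.8 × 0.08 / 0.04325 = 21.83 d
  layer 3 (karst limestone): t_3 = 5.62 × 0.07 / 0.04325 = 9.096 d
Total t = Σ t_i = 47.42 days.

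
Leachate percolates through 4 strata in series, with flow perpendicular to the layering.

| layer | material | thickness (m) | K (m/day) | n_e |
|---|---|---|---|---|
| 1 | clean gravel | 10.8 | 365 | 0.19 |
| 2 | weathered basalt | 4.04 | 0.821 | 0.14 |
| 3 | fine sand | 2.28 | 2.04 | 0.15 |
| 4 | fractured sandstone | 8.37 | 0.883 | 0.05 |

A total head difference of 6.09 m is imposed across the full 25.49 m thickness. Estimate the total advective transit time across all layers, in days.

8.62

With flow normal to the layers, continuity requires the same specific discharge q through every layer.
Σ(b_i/K_i) = 10.8/365 + 4.04/0.821 + 2.28/2.04 + 8.37/0.883 = 15.55 d.
q = Δh / Σ(b_i/K_i) = 6.09 / 15.55 = 0.3917 m/day.
In each layer the seepage velocity is v_i = q/n_i, so the layer transit time is t_i = b_i·n_i / q:
  layer 1 (clean gravel): t_1 = 10.8 × 0.19 / 0.3917 = 5.239 d
  layer 2 (weathered basalt): t_2 = 4.04 × 0.14 / 0.3917 = 1.444 d
  layer 3 (fine sand): t_3 = 2.28 × 0.15 / 0.3917 = 0.8731 d
  layer 4 (fractured sandstone): t_4 = 8.37 × 0.05 / 0.3917 = 1.068 d
Total t = Σ t_i = 8.624 days.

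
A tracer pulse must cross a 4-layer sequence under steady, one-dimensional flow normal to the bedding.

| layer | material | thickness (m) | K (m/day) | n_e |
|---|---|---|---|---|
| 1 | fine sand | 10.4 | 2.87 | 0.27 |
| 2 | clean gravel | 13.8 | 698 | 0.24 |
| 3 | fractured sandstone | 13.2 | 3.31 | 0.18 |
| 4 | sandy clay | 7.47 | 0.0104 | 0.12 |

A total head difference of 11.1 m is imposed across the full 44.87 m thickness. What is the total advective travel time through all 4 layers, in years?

1.68

With flow normal to the layers, continuity requires the same specific discharge q through every layer.
Σ(b_i/K_i) = 10.4/2.87 + 13.8/698 + 13.2/3.31 + 7.47/0.0104 = 725.9 d.
q = Δh / Σ(b_i/K_i) = 11.1 / 725.9 = 0.01529 m/day.
In each layer the seepage velocity is v_i = q/n_i, so the layer transit time is t_i = b_i·n_i / q:
  layer 1 (fine sand): t_1 = 10.4 × 0.27 / 0.01529 = 183.6 d
  layer 2 (clean gravel): t_2 = 13.8 × 0.24 / 0.01529 = 216.6 d
  layer 3 (fractured sandstone): t_3 = 13.2 × 0.18 / 0.01529 = 155.4 d
  layer 4 (sandy clay): t_4 = 7.47 × 0.12 / 0.01529 = 58.62 d
Total t = Σ t_i = 614.2 days = 1.682 years.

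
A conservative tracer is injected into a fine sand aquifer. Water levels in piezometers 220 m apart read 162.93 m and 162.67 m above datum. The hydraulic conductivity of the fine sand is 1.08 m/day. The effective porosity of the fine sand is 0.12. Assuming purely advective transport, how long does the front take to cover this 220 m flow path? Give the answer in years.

Hydraulic gradient i = (162.93 − 162.67) / 220 = 0.26 / 220 = 0.001182.
Darcy flux q = K · i = 1.080 × 0.001182 = 0.001276 m/day.
Seepage velocity v = q / n_e = 0.001276 / 0.12 = 0.01064 m/day.
Travel time t = L / v = 220 / 0.01064 = 20684 days = 56.63 years.

56.6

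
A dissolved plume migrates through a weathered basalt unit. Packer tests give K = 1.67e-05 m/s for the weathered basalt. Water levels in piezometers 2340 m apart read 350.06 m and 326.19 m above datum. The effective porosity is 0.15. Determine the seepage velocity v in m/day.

0.0981

Convert K: 1.67e-05 m/s × 86400 = 1.443 m/day.
Hydraulic gradient i = (350.06 − 326.19) / 2340 = 23.87 / 2340 = 0.01020.
Darcy flux q = K · i = 1.443 × 0.01020 = 0.01472 m/day.
Seepage velocity v = q / n_e = 0.01472 / 0.15 = 0.09812 m/day.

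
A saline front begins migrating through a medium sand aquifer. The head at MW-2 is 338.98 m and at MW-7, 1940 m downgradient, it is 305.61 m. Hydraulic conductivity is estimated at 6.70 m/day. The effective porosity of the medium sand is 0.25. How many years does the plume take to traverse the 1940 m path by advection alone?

Hydraulic gradient i = (338.98 − 305.61) / 1940 = 33.37 / 1940 = 0.01720.
Darcy flux q = K · i = 6.700 × 0.01720 = 0.1152 m/day.
Seepage velocity v = q / n_e = 0.1152 / 0.25 = 0.4610 m/day.
Travel time t = L / v = 1940 / 0.4610 = 4208 days = 11.52 years.

11.5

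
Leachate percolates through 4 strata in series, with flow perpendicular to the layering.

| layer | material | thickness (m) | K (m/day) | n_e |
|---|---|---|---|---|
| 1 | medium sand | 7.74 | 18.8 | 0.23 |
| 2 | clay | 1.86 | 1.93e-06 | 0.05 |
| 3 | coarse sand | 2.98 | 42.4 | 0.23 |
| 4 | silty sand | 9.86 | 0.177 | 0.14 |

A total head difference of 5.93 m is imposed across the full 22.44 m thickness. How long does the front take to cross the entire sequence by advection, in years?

1750

With flow normal to the layers, continuity requires the same specific discharge q through every layer.
Σ(b_i/K_i) = 7.74/18.8 + 1.86/1.93e-06 + 2.98/42.4 + 9.86/0.177 = 9.638e+05 d.
q = Δh / Σ(b_i/K_i) = 5.93 / 9.638e+05 = 6.153e-06 m/day.
In each layer the seepage velocity is v_i = q/n_i, so the layer transit time is t_i = b_i·n_i / q:
  layer 1 (medium sand): t_1 = 7.74 × 0.23 / 6.153e-06 = 2.893e+05 d
  layer 2 (clay): t_2 = 1.86 × 0.05 / 6.153e-06 = 15115 d
  layer 3 (coarse sand): t_3 = 2.98 × 0.23 / 6.153e-06 = 1.114e+05 d
  layer 4 (silty sand): t_4 = 9.86 × 0.14 / 6.153e-06 = 2.244e+05 d
Total t = Σ t_i = 6.402e+05 days = 1753 years.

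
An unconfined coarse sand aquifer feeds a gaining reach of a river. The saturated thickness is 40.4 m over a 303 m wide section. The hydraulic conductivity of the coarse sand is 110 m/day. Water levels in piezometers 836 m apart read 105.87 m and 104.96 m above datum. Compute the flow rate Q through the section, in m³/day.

1470

Cross-sectional area A = 303 × 40.4 = 12241 m².
Hydraulic gradient i = (105.87 − 104.96) / 836 = 0.91 / 836 = 0.001089.
Darcy's law: Q = K · A · i = 110.0 × 12241 × 0.001089 = 1466 m³/day.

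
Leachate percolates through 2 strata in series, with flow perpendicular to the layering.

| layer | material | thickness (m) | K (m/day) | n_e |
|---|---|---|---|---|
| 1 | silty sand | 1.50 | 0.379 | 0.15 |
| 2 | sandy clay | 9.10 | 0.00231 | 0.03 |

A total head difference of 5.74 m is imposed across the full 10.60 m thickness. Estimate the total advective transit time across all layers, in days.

342

With flow normal to the layers, continuity requires the same specific discharge q through every layer.
Σ(b_i/K_i) = 1.50/0.379 + 9.10/0.00231 = 3943 d.
q = Δh / Σ(b_i/K_i) = 5.74 / 3943 = 0.001456 m/day.
In each layer the seepage velocity is v_i = q/n_i, so the layer transit time is t_i = b_i·n_i / q:
  layer 1 (silty sand): t_1 = 1.50 × 0.15 / 0.001456 = 154.6 d
  layer 2 (sandy clay): t_2 = 9.10 × 0.03 / 0.001456 = 187.5 d
Total t = Σ t_i = 342.1 days.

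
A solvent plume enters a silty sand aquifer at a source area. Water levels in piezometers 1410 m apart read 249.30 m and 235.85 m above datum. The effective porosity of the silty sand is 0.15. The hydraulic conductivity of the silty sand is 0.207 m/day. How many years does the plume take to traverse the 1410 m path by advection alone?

293

Hydraulic gradient i = (249.30 − 235.85) / 1410 = 13.45 / 1410 = 0.009539.
Darcy flux q = K · i = 0.2070 × 0.009539 = 0.001975 m/day.
Seepage velocity v = q / n_e = 0.001975 / 0.15 = 0.01316 m/day.
Travel time t = L / v = 1410 / 0.01316 = 1.071e+05 days = 293.3 years.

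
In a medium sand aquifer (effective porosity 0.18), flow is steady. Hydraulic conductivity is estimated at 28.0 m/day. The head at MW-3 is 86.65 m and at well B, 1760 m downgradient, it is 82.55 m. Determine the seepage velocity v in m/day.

Hydraulic gradient i = (86.65 − 82.55) / 1760 = 4.1 / 1760 = 0.002330.
Darcy flux q = K · i = 28.00 × 0.002330 = 0.06523 m/day.
Seepage velocity v = q / n_e = 0.06523 / 0.18 = 0.3624 m/day.

0.362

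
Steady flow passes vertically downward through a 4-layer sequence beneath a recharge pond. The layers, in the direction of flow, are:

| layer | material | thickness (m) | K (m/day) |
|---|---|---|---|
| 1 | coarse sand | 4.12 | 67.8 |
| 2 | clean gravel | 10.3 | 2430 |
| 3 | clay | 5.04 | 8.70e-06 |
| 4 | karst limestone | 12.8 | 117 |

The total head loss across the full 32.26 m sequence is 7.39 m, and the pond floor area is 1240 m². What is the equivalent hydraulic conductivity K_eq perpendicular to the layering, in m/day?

Flow is perpendicular to layering, so the layers act in series and the equivalent K is the thickness-weighted harmonic mean.
Total thickness L = 4.12 + 10.3 + 5.04 + 12.8 = 32.26 m.
Σ(b_i/K_i) = 4.12/67.8 + 10.3/2430 + 5.04/8.70e-06 + 12.8/117 = 5.793e+05 d.
K_eq = L / Σ(b_i/K_i) = 32.26 / 5.793e+05 = 5.569e-05 m/day.

5.57e-05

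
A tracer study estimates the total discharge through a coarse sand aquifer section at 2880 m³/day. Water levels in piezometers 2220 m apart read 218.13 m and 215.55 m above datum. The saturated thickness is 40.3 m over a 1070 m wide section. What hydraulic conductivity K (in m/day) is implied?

57.5

Cross-sectional area A = 1070 × 40.3 = 43121 m².
Hydraulic gradient i = (218.13 − 215.55) / 2220 = 2.58 / 2220 = 0.001162.
From Q = K·A·i, K = Q / (A·i) = 2880 / (43121 × 0.001162) = 57.47 m/day.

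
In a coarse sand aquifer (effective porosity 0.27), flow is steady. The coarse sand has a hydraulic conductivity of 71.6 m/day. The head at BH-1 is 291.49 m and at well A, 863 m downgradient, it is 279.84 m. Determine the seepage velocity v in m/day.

Hydraulic gradient i = (291.49 − 279.84) / 863 = 11.65 / 863 = 0.01350.
Darcy flux q = K · i = 71.60 × 0.01350 = 0.9666 m/day.
Seepage velocity v = q / n_e = 0.9666 / 0.27 = 3.580 m/day.

3.58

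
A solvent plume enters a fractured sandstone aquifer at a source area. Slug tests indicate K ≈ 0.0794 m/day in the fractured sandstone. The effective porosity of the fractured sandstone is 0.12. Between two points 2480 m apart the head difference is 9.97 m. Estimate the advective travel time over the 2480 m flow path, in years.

Hydraulic gradient i = Δh / L = 9.97 / 2480 = 0.004020.
Darcy flux q = K · i = 0.07940 × 0.004020 = 0.0003192 m/day.
Seepage velocity v = q / n_e = 0.0003192 / 0.12 = 0.002660 m/day.
Travel time t = L / v = 2480 / 0.002660 = 9.323e+05 days = 2553 years.

2550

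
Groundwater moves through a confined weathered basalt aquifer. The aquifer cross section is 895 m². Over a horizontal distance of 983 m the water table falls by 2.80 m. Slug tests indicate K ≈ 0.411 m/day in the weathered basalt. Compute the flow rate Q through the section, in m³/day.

1.05

Hydraulic gradient i = Δh / L = 2.80 / 983 = 0.002848.
Darcy's law: Q = K · A · i = 0.4110 × 895.0 × 0.002848 = 1.048 m³/day.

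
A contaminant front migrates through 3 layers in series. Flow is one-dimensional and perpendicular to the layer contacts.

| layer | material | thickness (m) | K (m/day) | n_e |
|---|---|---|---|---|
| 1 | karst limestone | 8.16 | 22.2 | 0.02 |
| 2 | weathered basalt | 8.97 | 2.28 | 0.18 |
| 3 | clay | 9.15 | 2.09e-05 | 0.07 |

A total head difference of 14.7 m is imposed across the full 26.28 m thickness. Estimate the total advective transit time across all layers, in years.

197

With flow normal to the layers, continuity requires the same specific discharge q through every layer.
Σ(b_i/K_i) = 8.16/22.2 + 8.97/2.28 + 9.15/2.09e-05 = 4.378e+05 d.
q = Δh / Σ(b_i/K_i) = 14.7 / 4.378e+05 = 3.358e-05 m/day.
In each layer the seepage velocity is v_i = q/n_i, so the layer transit time is t_i = b_i·n_i / q:
  layer 1 (karst limestone): t_1 = 8.16 × 0.02 / 3.358e-05 = 4861 d
  layer 2 (weathered basalt): t_2 = 8.97 × 0.18 / 3.358e-05 = 48087 d
  layer 3 (clay): t_3 = 9.15 × 0.07 / 3.358e-05 = 19076 d
Total t = Σ t_i = 72023 days = 197.2 years.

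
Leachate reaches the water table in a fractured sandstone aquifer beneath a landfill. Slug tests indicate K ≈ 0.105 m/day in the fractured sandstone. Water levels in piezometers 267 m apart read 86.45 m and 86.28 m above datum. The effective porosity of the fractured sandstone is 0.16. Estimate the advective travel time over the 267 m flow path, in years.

Hydraulic gradient i = (86.45 − 86.28) / 267 = 0.17 / 267 = 0.0006367.
Darcy flux q = K · i = 0.1050 × 0.0006367 = 6.685e-05 m/day.
Seepage velocity v = q / n_e = 6.685e-05 / 0.16 = 0.0004178 m/day.
Travel time t = L / v = 267 / 0.0004178 = 6.390e+05 days = 1750 years.

1750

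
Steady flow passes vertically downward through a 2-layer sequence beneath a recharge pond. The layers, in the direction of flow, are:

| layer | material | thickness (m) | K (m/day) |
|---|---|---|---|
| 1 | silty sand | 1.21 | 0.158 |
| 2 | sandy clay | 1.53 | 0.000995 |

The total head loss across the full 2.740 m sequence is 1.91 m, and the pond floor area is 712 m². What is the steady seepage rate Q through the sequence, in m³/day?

0.880

Flow is perpendicular to layering, so the layers act in series and the equivalent K is the thickness-weighted harmonic mean.
Total thickness L = 1.21 + 1.53 = 2.740 m.
Σ(b_i/K_i) = 1.21/0.158 + 1.53/0.000995 = 1545 d.
K_eq = L / Σ(b_i/K_i) = 2.740 / 1545 = 0.001773 m/day.
Q = K_eq · A · (Δh/L) = 0.001773 × 712 × (1.91/2.740) = 0.8800 m³/day.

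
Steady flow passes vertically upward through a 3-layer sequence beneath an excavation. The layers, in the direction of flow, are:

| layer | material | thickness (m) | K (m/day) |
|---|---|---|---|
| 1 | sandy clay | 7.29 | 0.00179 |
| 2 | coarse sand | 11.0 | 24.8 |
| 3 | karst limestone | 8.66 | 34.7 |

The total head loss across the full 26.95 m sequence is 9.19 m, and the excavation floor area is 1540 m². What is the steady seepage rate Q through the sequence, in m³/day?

Flow is perpendicular to layering, so the layers act in series and the equivalent K is the thickness-weighted harmonic mean.
Total thickness L = 7.29 + 11.0 + 8.66 = 26.95 m.
Σ(b_i/K_i) = 7.29/0.00179 + 11.0/24.8 + 8.66/34.7 = 4073 d.
K_eq = L / Σ(b_i/K_i) = 26.95 / 4073 = 0.006616 m/day.
Q = K_eq · A · (Δh/L) = 0.006616 × 1540 × (9.19/26.95) = 3.474 m³/day.

3.47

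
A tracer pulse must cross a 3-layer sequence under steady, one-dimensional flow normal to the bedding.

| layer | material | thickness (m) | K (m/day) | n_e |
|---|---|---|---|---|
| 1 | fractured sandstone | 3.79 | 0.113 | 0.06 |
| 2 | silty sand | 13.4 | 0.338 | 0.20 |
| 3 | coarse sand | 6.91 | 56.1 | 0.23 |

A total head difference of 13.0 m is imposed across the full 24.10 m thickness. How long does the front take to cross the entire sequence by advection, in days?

25.4

With flow normal to the layers, continuity requires the same specific discharge q through every layer.
Σ(b_i/K_i) = 3.79/0.113 + 13.4/0.338 + 6.91/56.1 = 73.31 d.
q = Δh / Σ(b_i/K_i) = 13.0 / 73.31 = 0.1773 m/day.
In each layer the seepage velocity is v_i = q/n_i, so the layer transit time is t_i = b_i·n_i / q:
  layer 1 (fractured sandstone): t_1 = 3.79 × 0.06 / 0.1773 = 1.282 d
  layer 2 (silty sand): t_2 = 13.4 × 0.20 / 0.1773 = 15.11 d
  layer 3 (coarse sand): t_3 = 6.91 × 0.23 / 0.1773 = 8.962 d
Total t = Σ t_i = 25.36 days.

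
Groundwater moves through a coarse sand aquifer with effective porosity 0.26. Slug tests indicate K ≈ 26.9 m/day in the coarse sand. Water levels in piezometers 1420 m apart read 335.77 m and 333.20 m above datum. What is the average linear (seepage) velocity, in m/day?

0.187

Hydraulic gradient i = (335.77 − 333.20) / 1420 = 2.57 / 1420 = 0.001810.
Darcy flux q = K · i = 26.90 × 0.001810 = 0.04869 m/day.
Seepage velocity v = q / n_e = 0.04869 / 0.26 = 0.1873 m/day.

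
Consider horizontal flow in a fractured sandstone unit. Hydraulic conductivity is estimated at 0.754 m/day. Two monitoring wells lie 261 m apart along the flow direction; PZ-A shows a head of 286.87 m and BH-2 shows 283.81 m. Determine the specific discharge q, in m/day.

Hydraulic gradient i = (286.87 − 283.81) / 261 = 3.06 / 261 = 0.01172.
Specific discharge q = K · i = 0.7540 × 0.01172 = 0.008840 m/day.

0.00884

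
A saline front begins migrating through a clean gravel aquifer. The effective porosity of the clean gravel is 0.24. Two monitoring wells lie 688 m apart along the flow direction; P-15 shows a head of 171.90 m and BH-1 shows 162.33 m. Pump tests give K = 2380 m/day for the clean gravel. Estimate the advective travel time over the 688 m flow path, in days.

4.99

Hydraulic gradient i = (171.90 − 162.33) / 688 = 9.57 / 688 = 0.01391.
Darcy flux q = K · i = 2380 × 0.01391 = 33.11 m/day.
Seepage velocity v = q / n_e = 33.11 / 0.24 = 137.9 m/day.
Travel time t = L / v = 688 / 137.9 = 4.988 days.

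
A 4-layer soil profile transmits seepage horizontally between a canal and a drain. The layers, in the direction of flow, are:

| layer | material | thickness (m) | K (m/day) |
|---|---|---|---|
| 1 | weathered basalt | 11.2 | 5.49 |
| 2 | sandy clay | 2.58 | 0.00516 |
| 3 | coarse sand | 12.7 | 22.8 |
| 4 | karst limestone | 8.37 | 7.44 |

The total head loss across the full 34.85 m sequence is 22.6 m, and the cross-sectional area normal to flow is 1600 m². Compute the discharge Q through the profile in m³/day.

71.8

Flow is perpendicular to layering, so the layers act in series and the equivalent K is the thickness-weighted harmonic mean.
Total thickness L = 11.2 + 2.58 + 12.7 + 8.37 = 34.85 m.
Σ(b_i/K_i) = 11.2/5.49 + 2.58/0.00516 + 12.7/22.8 + 8.37/7.44 = 503.7 d.
K_eq = L / Σ(b_i/K_i) = 34.85 / 503.7 = 0.06918 m/day.
Q = K_eq · A · (Δh/L) = 0.06918 × 1600 × (22.6/34.85) = 71.79 m³/day.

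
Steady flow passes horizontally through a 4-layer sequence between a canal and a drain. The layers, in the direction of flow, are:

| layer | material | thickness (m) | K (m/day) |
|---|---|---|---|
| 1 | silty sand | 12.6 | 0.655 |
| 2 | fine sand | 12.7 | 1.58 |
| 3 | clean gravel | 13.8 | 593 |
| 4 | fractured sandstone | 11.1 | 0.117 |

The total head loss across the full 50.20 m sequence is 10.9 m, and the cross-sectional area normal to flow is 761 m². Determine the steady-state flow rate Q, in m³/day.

67.9

Flow is perpendicular to layering, so the layers act in series and the equivalent K is the thickness-weighted harmonic mean.
Total thickness L = 12.6 + 12.7 + 13.8 + 11.1 = 50.20 m.
Σ(b_i/K_i) = 12.6/0.655 + 12.7/1.58 + 13.8/593 + 11.1/0.117 = 122.2 d.
K_eq = L / Σ(b_i/K_i) = 50.20 / 122.2 = 0.4109 m/day.
Q = K_eq · A · (Δh/L) = 0.4109 × 761 × (10.9/50.20) = 67.90 m³/day.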